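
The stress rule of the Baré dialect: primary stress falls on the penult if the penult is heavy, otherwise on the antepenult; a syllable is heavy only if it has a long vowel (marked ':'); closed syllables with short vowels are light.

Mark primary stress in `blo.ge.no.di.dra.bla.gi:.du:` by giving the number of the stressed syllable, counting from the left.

Weights: 6 bla L, 7 gi: H, 8 du: H.
The penult (syllable 7, gi:) is heavy, so it takes stress.
Primary stress: syllable 7 → blo.ge.no.di.dra.bla.ˈgi:.du:.

7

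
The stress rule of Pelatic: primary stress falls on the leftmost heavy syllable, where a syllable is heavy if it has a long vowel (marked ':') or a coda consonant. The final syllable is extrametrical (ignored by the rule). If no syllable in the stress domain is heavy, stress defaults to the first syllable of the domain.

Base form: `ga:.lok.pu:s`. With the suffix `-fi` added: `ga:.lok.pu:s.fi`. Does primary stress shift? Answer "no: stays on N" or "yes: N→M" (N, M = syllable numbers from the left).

no: stays on 1

Base `ga:.lok.pu:s` (3 syllables):
  The final syllable (3, pu:s) is extrametrical; the stress domain is syllables 1–2.
  Weights: 1 ga: H, 2 lok H.
  Heavy syllables in the domain: 1, 2. The leftmost is syllable 1 (ga:).
  → primary stress on syllable 1.
Suffixed `ga:.lok.pu:s.fi` (4 syllables):
  The final syllable (4, fi) is extrametrical; the stress domain is syllables 1–3.
  Weights: 1 ga: H, 2 lok H, 3 pu:s H.
  Heavy syllables in the domain: 1, 2, 3. The leftmost is syllable 1 (ga:).
  → primary stress on syllable 1.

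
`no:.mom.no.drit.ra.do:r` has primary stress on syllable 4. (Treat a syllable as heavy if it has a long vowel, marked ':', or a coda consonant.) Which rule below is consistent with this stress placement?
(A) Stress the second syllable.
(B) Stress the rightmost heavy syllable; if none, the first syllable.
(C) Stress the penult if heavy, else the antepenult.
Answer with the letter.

Rule A → syllable 2 (observed: 4).
Rule B → syllable 6 (observed: 4).
Rule C → syllable 4 ✓.

C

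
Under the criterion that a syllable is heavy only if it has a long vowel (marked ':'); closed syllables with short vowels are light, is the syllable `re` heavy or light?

`re`: short vowel, open (no coda). Short vowel → light.

light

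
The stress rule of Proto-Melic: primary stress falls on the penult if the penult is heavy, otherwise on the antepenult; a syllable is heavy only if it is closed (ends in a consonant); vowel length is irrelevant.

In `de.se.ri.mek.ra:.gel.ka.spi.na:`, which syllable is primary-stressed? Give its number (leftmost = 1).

7

Weights: 7 ka L, 8 spi L, 9 na: L.
The penult (syllable 8, spi) is light, so stress falls on the antepenult (syllable 7, ka).
Primary stress: syllable 7 → de.se.ri.mek.ra:.gel.ˈka.spi.na:.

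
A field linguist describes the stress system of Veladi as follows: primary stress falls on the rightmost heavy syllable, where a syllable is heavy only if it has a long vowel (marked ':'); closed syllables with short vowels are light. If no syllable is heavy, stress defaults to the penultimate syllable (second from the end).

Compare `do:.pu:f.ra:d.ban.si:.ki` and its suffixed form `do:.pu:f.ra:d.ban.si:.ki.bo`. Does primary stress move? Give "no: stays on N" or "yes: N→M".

no: stays on 5

Base `do:.pu:f.ra:d.ban.si:.ki` (6 syllables):
  Weights: 1 do: H, 2 pu:f H, 3 ra:d H, 4 ban L, 5 si: H, 6 ki L.
  Heavy syllables in the domain: 1, 2, 3, 5. The rightmost is syllable 5 (si:).
  → primary stress on syllable 5.
Suffixed `do:.pu:f.ra:d.ban.si:.ki.bo` (7 syllables):
  Weights: 1 do: H, 2 pu:f H, 3 ra:d H, 4 ban L, 5 si: H, 6 ki L, 7 bo L.
  Heavy syllables in the domain: 1, 2, 3, 5. The rightmost is syllable 5 (si:).
  → primary stress on syllable 5.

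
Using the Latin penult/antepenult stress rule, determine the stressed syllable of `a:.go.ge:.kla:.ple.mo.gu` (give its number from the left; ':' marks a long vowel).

5

Classical Latin: stress the penult if heavy (long vowel or closed), else the antepenult.
Weights: 5 ple L, 6 mo L, 7 gu L.
The penult (syllable 6, mo) is light, so stress falls on the antepenult (syllable 5, ple).
Stress on syllable 5: a:.go.ge:.kla:.ˈple.mo.gu.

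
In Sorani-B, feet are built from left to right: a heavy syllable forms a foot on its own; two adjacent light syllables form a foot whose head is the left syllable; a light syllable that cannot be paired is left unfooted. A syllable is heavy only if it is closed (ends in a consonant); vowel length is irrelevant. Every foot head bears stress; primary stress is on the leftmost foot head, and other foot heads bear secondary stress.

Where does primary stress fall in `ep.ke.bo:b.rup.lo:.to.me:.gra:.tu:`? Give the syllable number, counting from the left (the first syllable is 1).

1

Weights: 1 ep H, 2 ke L, 3 bo:b H, 4 rup H, 5 lo: L, 6 to L, 7 me: L, 8 gra: L, 9 tu: L.
Parse left to right (heavy = foot alone; LL = one foot; stranded L unfooted): (ˈep) ke (ˈbo:b) (ˈrup) (ˈlo:.to) (ˈme:.gra:) tu:.
Foot heads: 1, 3, 4, 5, 7.
Primary stress on the leftmost head = syllable 1.
Primary stress: syllable 1 → ˈep.ke.bo:b.rup.lo:.to.me:.gra:.tu:.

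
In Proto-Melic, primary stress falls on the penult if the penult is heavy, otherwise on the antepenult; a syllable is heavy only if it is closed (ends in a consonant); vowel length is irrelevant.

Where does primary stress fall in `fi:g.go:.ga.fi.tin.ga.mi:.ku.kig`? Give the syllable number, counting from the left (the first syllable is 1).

7

Weights: 7 mi: L, 8 ku L, 9 kig H.
The penult (syllable 8, ku) is light, so stress falls on the antepenult (syllable 7, mi:).
Primary stress: syllable 7 → fi:g.go:.ga.fi.tin.ga.ˈmi:.ku.kig.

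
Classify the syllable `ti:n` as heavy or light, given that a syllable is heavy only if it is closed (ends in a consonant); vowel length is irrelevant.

heavy

`ti:n`: long vowel, closed (coda /n/). Closed (coda /n/) → heavy.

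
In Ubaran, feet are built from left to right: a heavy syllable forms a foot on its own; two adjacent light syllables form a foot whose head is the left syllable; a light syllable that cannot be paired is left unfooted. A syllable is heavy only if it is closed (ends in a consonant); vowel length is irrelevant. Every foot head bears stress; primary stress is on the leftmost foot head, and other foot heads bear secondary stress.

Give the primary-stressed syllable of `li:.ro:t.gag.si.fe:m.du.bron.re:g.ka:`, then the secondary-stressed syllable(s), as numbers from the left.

primary 2, secondary 3, 5, 7, 8

Weights: 1 li: L, 2 ro:t H, 3 gag H, 4 si L, 5 fe:m H, 6 du L, 7 bron H, 8 re:g H, 9 ka: L.
Parse left to right (heavy = foot alone; LL = one foot; stranded L unfooted): li: (ˈro:t) (ˈgag) si (ˈfe:m) du (ˈbron) (ˈre:g) ka:.
Foot heads: 2, 3, 5, 7, 8.
Primary stress on the leftmost head = syllable 2.
Secondary stress on 3, 5, 7, 8: li:.ˈro:t.ˌgag.si.ˌfe:m.du.ˌbron.ˌre:g.ka:.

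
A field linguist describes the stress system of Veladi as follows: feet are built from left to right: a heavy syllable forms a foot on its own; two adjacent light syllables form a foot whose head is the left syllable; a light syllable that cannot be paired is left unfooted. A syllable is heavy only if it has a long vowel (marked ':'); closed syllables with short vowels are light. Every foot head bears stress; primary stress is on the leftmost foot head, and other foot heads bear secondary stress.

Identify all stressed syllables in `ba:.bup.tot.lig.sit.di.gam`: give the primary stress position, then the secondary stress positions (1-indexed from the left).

primary 1, secondary 2, 4, 6

Weights: 1 ba: H, 2 bup L, 3 tot L, 4 lig L, 5 sit L, 6 di L, 7 gam L.
Parse left to right (heavy = foot alone; LL = one foot; stranded L unfooted): (ˈba:) (ˈbup.tot) (ˈlig.sit) (ˈdi.gam).
Foot heads: 1, 2, 4, 6.
Primary stress on the leftmost head = syllable 1.
Secondary stress on 2, 4, 6: ˈba:.ˌbup.tot.ˌlig.sit.ˌdi.gam.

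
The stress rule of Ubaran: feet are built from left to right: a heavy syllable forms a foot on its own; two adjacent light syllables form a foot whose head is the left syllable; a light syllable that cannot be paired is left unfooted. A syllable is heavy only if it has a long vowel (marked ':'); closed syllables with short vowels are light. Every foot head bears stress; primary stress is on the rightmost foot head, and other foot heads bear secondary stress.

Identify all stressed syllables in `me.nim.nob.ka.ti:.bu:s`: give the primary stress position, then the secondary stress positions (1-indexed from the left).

Weights: 1 me L, 2 nim L, 3 nob L, 4 ka L, 5 ti: H, 6 bu:s H.
Parse left to right (heavy = foot alone; LL = one foot; stranded L unfooted): (ˈme.nim) (ˈnob.ka) (ˈti:) (ˈbu:s).
Foot heads: 1, 3, 5, 6.
Primary stress on the rightmost head = syllable 6.
Secondary stress on 1, 3, 5: ˌme.nim.ˌnob.ka.ˌti:.ˈbu:s.

primary 6, secondary 1, 3, 5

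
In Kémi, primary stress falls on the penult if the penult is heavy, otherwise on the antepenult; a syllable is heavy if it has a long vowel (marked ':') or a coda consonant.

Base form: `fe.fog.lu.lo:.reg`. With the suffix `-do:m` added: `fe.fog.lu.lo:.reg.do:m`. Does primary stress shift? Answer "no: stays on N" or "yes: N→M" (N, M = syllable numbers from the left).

Base `fe.fog.lu.lo:.reg` (5 syllables):
  Weights: 3 lu L, 4 lo: H, 5 reg H.
  The penult (syllable 4, lo:) is heavy, so it takes stress.
  → primary stress on syllable 4.
Suffixed `fe.fog.lu.lo:.reg.do:m` (6 syllables):
  Weights: 4 lo: H, 5 reg H, 6 do:m H.
  The penult (syllable 5, reg) is heavy, so it takes stress.
  → primary stress on syllable 5.

yes: 4→5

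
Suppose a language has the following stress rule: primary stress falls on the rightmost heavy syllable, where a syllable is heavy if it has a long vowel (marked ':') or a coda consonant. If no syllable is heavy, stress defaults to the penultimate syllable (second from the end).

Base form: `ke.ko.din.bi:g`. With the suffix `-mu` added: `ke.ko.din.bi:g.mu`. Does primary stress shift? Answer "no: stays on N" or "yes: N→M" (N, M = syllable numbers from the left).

no: stays on 4

Base `ke.ko.din.bi:g` (4 syllables):
  Weights: 1 ke L, 2 ko L, 3 din H, 4 bi:g H.
  Heavy syllables in the domain: 3, 4. The rightmost is syllable 4 (bi:g).
  → primary stress on syllable 4.
Suffixed `ke.ko.din.bi:g.mu` (5 syllables):
  Weights: 1 ke L, 2 ko L, 3 din H, 4 bi:g H, 5 mu L.
  Heavy syllables in the domain: 3, 4. The rightmost is syllable 4 (bi:g).
  → primary stress on syllable 4.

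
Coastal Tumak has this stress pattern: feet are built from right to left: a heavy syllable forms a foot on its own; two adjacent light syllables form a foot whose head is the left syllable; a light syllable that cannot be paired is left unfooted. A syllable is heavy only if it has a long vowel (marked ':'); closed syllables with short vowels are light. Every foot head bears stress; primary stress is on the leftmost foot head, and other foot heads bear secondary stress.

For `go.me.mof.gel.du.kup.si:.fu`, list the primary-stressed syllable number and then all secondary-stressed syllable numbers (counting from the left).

primary 1, secondary 3, 5, 7

Weights: 1 go L, 2 me L, 3 mof L, 4 gel L, 5 du L, 6 kup L, 7 si: H, 8 fu L.
Parse right to left (heavy = foot alone; LL = one foot; stranded L unfooted): (ˈgo.me) (ˈmof.gel) (ˈdu.kup) (ˈsi:) fu.
Foot heads: 1, 3, 5, 7.
Primary stress on the leftmost head = syllable 1.
Secondary stress on 3, 5, 7: ˈgo.me.ˌmof.gel.ˌdu.kup.ˌsi:.fu.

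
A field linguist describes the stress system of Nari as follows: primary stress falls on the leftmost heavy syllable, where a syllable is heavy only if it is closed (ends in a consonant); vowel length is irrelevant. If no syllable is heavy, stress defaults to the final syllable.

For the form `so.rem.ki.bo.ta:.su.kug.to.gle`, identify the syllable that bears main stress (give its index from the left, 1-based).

Weights: 1 so L, 2 rem H, 3 ki L, 4 bo L, 5 ta: L, 6 su L, 7 kug H, 8 to L, 9 gle L.
Heavy syllables in the domain: 2, 7. The leftmost is syllable 2 (rem).
Primary stress: syllable 2 → so.ˈrem.ki.bo.ta:.su.kug.to.gle.

2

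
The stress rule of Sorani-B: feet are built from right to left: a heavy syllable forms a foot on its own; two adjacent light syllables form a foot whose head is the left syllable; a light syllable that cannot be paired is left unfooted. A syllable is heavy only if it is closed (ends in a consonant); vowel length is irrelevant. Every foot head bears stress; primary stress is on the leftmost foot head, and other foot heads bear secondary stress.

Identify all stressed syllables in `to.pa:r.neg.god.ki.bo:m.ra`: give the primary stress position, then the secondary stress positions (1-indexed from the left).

primary 2, secondary 3, 4, 6

Weights: 1 to L, 2 pa:r H, 3 neg H, 4 god H, 5 ki L, 6 bo:m H, 7 ra L.
Parse right to left (heavy = foot alone; LL = one foot; stranded L unfooted): to (ˈpa:r) (ˈneg) (ˈgod) ki (ˈbo:m) ra.
Foot heads: 2, 3, 4, 6.
Primary stress on the leftmost head = syllable 2.
Secondary stress on 3, 4, 6: to.ˈpa:r.ˌneg.ˌgod.ki.ˌbo:m.ra.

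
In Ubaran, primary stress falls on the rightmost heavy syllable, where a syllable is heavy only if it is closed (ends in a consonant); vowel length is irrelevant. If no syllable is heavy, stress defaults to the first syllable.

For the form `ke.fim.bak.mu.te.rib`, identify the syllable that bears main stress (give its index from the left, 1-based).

Weights: 1 ke L, 2 fim H, 3 bak H, 4 mu L, 5 te L, 6 rib H.
Heavy syllables in the domain: 2, 3, 6. The rightmost is syllable 6 (rib).
Primary stress: syllable 6 → ke.fim.bak.mu.te.ˈrib.

6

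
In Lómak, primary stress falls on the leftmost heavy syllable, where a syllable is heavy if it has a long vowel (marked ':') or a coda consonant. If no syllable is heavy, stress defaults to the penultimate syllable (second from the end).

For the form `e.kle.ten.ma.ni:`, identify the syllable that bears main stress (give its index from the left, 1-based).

3

Weights: 1 e L, 2 kle L, 3 ten H, 4 ma L, 5 ni: H.
Heavy syllables in the domain: 3, 5. The leftmost is syllable 3 (ten).
Primary stress: syllable 3 → e.kle.ˈten.ma.ni:.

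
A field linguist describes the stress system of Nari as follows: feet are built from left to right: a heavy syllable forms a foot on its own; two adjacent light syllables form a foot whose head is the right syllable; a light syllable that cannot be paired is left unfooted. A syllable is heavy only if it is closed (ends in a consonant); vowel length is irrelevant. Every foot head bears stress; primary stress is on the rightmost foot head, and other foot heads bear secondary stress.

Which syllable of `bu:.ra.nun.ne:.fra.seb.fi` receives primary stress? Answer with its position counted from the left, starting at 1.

Weights: 1 bu: L, 2 ra L, 3 nun H, 4 ne: L, 5 fra L, 6 seb H, 7 fi L.
Parse left to right (heavy = foot alone; LL = one foot; stranded L unfooted): (bu:.ˈra) (ˈnun) (ne:.ˈfra) (ˈseb) fi.
Foot heads: 2, 3, 5, 6.
Primary stress on the rightmost head = syllable 6.
Primary stress: syllable 6 → bu:.ra.nun.ne:.fra.ˈseb.fi.

6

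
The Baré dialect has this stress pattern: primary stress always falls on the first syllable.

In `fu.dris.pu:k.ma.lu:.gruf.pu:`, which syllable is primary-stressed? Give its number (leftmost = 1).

1

The word has 7 syllables; the first syllable is syllable 1 (fu).
Primary stress: syllable 1 → ˈfu.dris.pu:k.ma.lu:.gruf.pu:.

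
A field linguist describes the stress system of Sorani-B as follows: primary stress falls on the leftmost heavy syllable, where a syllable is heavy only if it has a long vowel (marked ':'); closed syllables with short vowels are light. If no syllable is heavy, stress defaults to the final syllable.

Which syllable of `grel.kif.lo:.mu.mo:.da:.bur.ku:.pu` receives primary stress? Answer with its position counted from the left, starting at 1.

Weights: 1 grel L, 2 kif L, 3 lo: H, 4 mu L, 5 mo: H, 6 da: H, 7 bur L, 8 ku: H, 9 pu L.
Heavy syllables in the domain: 3, 5, 6, 8. The leftmost is syllable 3 (lo:).
Primary stress: syllable 3 → grel.kif.ˈlo:.mu.mo:.da:.bur.ku:.pu.

3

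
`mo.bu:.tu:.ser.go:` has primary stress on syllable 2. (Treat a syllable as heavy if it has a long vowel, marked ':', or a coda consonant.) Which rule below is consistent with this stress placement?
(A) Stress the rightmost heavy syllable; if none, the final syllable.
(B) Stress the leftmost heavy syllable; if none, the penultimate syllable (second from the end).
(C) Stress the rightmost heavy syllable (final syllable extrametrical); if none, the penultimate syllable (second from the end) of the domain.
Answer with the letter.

B

Rule A → syllable 5 (observed: 2).
Rule B → syllable 2 ✓.
Rule C → syllable 4 (observed: 2).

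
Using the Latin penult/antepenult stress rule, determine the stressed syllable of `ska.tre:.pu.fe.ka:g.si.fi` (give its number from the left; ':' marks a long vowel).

Classical Latin: stress the penult if heavy (long vowel or closed), else the antepenult.
Weights: 5 ka:g H, 6 si L, 7 fi L.
The penult (syllable 6, si) is light, so stress falls on the antepenult (syllable 5, ka:g).
Stress on syllable 5: ska.tre:.pu.fe.ˈka:g.si.fi.

5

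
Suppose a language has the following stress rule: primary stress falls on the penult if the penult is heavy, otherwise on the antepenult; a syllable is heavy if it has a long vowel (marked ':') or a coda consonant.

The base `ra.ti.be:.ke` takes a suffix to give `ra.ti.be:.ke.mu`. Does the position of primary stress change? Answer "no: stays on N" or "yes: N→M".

Base `ra.ti.be:.ke` (4 syllables):
  Weights: 2 ti L, 3 be: H, 4 ke L.
  The penult (syllable 3, be:) is heavy, so it takes stress.
  → primary stress on syllable 3.
Suffixed `ra.ti.be:.ke.mu` (5 syllables):
  Weights: 3 be: H, 4 ke L, 5 mu L.
  The penult (syllable 4, ke) is light, so stress falls on the antepenult (syllable 3, be:).
  → primary stress on syllable 3.

no: stays on 3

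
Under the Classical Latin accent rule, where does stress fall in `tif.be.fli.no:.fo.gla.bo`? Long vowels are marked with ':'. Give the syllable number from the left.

5

Classical Latin: stress the penult if heavy (long vowel or closed), else the antepenult.
Weights: 5 fo L, 6 gla L, 7 bo L.
The penult (syllable 6, gla) is light, so stress falls on the antepenult (syllable 5, fo).
Stress on syllable 5: tif.be.fli.no:.ˈfo.gla.bo.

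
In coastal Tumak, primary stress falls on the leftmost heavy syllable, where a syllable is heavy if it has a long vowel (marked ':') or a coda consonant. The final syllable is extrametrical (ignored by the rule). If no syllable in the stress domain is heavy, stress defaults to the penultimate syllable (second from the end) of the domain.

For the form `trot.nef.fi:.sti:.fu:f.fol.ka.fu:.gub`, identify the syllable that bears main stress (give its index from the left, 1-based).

1

The final syllable (9, gub) is extrametrical; the stress domain is syllables 1–8.
Weights: 1 trot H, 2 nef H, 3 fi: H, 4 sti: H, 5 fu:f H, 6 fol H, 7 ka L, 8 fu: H.
Heavy syllables in the domain: 1, 2, 3, 4, 5, 6, 8. The leftmost is syllable 1 (trot).
Primary stress: syllable 1 → ˈtrot.nef.fi:.sti:.fu:f.fol.ka.fu:.gub.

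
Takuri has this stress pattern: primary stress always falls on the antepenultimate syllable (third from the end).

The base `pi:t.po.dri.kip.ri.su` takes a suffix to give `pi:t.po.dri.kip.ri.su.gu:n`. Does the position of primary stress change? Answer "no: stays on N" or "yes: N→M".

yes: 4→5

Base `pi:t.po.dri.kip.ri.su` (6 syllables):
  The word has 6 syllables; the antepenultimate syllable (third from the end) is syllable 4 (kip).
  → primary stress on syllable 4.
Suffixed `pi:t.po.dri.kip.ri.su.gu:n` (7 syllables):
  The word has 7 syllables; the antepenultimate syllable (third from the end) is syllable 5 (ri).
  → primary stress on syllable 5.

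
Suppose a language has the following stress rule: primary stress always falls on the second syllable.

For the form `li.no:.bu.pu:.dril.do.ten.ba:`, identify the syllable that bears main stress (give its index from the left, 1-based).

2

The word has 8 syllables; the second syllable is syllable 2 (no:).
Primary stress: syllable 2 → li.ˈno:.bu.pu:.dril.do.ten.ba:.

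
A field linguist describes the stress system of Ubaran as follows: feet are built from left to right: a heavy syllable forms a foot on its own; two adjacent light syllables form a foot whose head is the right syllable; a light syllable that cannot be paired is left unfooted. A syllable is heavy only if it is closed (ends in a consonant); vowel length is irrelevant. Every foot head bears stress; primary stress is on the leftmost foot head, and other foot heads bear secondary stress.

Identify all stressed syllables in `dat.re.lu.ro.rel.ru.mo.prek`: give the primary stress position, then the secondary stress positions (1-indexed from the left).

primary 1, secondary 3, 5, 7, 8

Weights: 1 dat H, 2 re L, 3 lu L, 4 ro L, 5 rel H, 6 ru L, 7 mo L, 8 prek H.
Parse left to right (heavy = foot alone; LL = one foot; stranded L unfooted): (ˈdat) (re.ˈlu) ro (ˈrel) (ru.ˈmo) (ˈprek).
Foot heads: 1, 3, 5, 7, 8.
Primary stress on the leftmost head = syllable 1.
Secondary stress on 3, 5, 7, 8: ˈdat.re.ˌlu.ro.ˌrel.ru.ˌmo.ˌprek.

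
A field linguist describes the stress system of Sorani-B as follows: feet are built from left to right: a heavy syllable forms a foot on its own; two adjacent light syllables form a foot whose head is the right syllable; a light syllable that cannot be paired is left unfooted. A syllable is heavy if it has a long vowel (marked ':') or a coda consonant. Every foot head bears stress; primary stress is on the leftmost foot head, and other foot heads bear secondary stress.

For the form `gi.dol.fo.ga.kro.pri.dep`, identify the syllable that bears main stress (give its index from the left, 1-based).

Weights: 1 gi L, 2 dol H, 3 fo L, 4 ga L, 5 kro L, 6 pri L, 7 dep H.
Parse left to right (heavy = foot alone; LL = one foot; stranded L unfooted): gi (ˈdol) (fo.ˈga) (kro.ˈpri) (ˈdep).
Foot heads: 2, 4, 6, 7.
Primary stress on the leftmost head = syllable 2.
Primary stress: syllable 2 → gi.ˈdol.fo.ga.kro.pri.dep.

2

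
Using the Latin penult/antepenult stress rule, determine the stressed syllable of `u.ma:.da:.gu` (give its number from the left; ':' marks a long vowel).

3

Classical Latin: stress the penult if heavy (long vowel or closed), else the antepenult.
Weights: 2 ma: H, 3 da: H, 4 gu L.
The penult (syllable 3, da:) is heavy, so it takes stress.
Stress on syllable 3: u.ma:.ˈda:.gu.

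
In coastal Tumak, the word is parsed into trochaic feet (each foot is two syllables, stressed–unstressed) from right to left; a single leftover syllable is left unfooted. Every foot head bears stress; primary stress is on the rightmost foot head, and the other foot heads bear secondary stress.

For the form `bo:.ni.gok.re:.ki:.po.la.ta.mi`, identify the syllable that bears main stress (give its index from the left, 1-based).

Parse right to left into trochaic (ˈσσ) feet: bo: (ˈni.gok) (ˈre:.ki:) (ˈpo.la) (ˈta.mi). Syllable 1 is left unfooted.
Foot heads (stressed positions): 2, 4, 6, 8.
End Rule Rightmost: primary stress on the rightmost head = syllable 8.
Primary stress: syllable 8 → bo:.ni.gok.re:.ki:.po.la.ˈta.mi.

8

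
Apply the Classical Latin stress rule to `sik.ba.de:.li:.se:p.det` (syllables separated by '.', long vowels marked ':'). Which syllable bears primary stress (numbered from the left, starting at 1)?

Classical Latin: stress the penult if heavy (long vowel or closed), else the antepenult.
Weights: 4 li: H, 5 se:p H, 6 det H.
The penult (syllable 5, se:p) is heavy, so it takes stress.
Stress on syllable 5: sik.ba.de:.li:.ˈse:p.det.

5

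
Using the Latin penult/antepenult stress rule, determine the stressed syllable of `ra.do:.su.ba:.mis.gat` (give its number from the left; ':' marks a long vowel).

Classical Latin: stress the penult if heavy (long vowel or closed), else the antepenult.
Weights: 4 ba: H, 5 mis H, 6 gat H.
The penult (syllable 5, mis) is heavy, so it takes stress.
Stress on syllable 5: ra.do:.su.ba:.ˈmis.gat.

5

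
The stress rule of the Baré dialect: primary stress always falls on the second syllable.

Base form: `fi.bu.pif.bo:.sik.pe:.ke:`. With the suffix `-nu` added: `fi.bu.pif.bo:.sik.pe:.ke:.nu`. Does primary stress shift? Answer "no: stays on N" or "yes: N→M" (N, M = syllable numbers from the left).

Base `fi.bu.pif.bo:.sik.pe:.ke:` (7 syllables):
  The word has 7 syllables; the second syllable is syllable 2 (bu).
  → primary stress on syllable 2.
Suffixed `fi.bu.pif.bo:.sik.pe:.ke:.nu` (8 syllables):
  The word has 8 syllables; the second syllable is syllable 2 (bu).
  → primary stress on syllable 2.

no: stays on 2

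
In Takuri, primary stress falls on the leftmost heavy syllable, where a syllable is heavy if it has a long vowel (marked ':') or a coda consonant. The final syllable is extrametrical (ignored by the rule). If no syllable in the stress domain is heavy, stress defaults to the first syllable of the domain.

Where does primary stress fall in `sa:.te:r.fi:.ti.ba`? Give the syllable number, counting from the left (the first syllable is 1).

The final syllable (5, ba) is extrametrical; the stress domain is syllables 1–4.
Weights: 1 sa: H, 2 te:r H, 3 fi: H, 4 ti L.
Heavy syllables in the domain: 1, 2, 3. The leftmost is syllable 1 (sa:).
Primary stress: syllable 1 → ˈsa:.te:r.fi:.ti.ba.

1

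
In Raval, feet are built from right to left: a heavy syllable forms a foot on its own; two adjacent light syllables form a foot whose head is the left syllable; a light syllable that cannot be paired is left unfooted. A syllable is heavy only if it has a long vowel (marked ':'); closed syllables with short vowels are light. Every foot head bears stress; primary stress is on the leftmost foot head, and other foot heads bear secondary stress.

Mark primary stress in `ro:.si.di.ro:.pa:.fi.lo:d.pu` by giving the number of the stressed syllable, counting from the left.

Weights: 1 ro: H, 2 si L, 3 di L, 4 ro: H, 5 pa: H, 6 fi L, 7 lo:d H, 8 pu L.
Parse right to left (heavy = foot alone; LL = one foot; stranded L unfooted): (ˈro:) (ˈsi.di) (ˈro:) (ˈpa:) fi (ˈlo:d) pu.
Foot heads: 1, 2, 4, 5, 7.
Primary stress on the leftmost head = syllable 1.
Primary stress: syllable 1 → ˈro:.si.di.ro:.pa:.fi.lo:d.pu.

1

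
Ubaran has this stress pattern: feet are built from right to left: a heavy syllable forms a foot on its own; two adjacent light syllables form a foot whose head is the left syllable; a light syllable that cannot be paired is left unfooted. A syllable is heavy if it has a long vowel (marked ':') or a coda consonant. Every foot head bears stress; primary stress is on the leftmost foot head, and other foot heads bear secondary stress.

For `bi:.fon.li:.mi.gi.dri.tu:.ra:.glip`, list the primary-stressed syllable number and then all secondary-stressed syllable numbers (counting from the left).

primary 1, secondary 2, 3, 5, 7, 8, 9

Weights: 1 bi: H, 2 fon H, 3 li: H, 4 mi L, 5 gi L, 6 dri L, 7 tu: H, 8 ra: H, 9 glip H.
Parse right to left (heavy = foot alone; LL = one foot; stranded L unfooted): (ˈbi:) (ˈfon) (ˈli:) mi (ˈgi.dri) (ˈtu:) (ˈra:) (ˈglip).
Foot heads: 1, 2, 3, 5, 7, 8, 9.
Primary stress on the leftmost head = syllable 1.
Secondary stress on 2, 3, 5, 7, 8, 9: ˈbi:.ˌfon.ˌli:.mi.ˌgi.dri.ˌtu:.ˌra:.ˌglip.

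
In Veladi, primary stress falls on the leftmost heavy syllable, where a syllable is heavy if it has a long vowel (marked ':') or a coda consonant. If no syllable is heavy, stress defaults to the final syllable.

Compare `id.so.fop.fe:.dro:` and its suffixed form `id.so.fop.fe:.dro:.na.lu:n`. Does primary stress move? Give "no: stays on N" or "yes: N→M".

no: stays on 1

Base `id.so.fop.fe:.dro:` (5 syllables):
  Weights: 1 id H, 2 so L, 3 fop H, 4 fe: H, 5 dro: H.
  Heavy syllables in the domain: 1, 3, 4, 5. The leftmost is syllable 1 (id).
  → primary stress on syllable 1.
Suffixed `id.so.fop.fe:.dro:.na.lu:n` (7 syllables):
  Weights: 1 id H, 2 so L, 3 fop H, 4 fe: H, 5 dro: H, 6 na L, 7 lu:n H.
  Heavy syllables in the domain: 1, 3, 4, 5, 7. The leftmost is syllable 1 (id).
  → primary stress on syllable 1.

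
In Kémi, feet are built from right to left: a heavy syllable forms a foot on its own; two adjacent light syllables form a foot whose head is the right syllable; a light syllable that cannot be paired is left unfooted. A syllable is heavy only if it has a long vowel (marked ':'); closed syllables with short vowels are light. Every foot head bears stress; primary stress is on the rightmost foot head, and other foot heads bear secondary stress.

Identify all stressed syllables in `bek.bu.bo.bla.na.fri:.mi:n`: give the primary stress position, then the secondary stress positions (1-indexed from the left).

Weights: 1 bek L, 2 bu L, 3 bo L, 4 bla L, 5 na L, 6 fri: H, 7 mi:n H.
Parse right to left (heavy = foot alone; LL = one foot; stranded L unfooted): bek (bu.ˈbo) (bla.ˈna) (ˈfri:) (ˈmi:n).
Foot heads: 3, 5, 6, 7.
Primary stress on the rightmost head = syllable 7.
Secondary stress on 3, 5, 6: bek.bu.ˌbo.bla.ˌna.ˌfri:.ˈmi:n.

primary 7, secondary 3, 5, 6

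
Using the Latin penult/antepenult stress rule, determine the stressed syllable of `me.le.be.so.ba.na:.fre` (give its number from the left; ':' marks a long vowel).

6

Classical Latin: stress the penult if heavy (long vowel or closed), else the antepenult.
Weights: 5 ba L, 6 na: H, 7 fre L.
The penult (syllable 6, na:) is heavy, so it takes stress.
Stress on syllable 6: me.le.be.so.ba.ˈna:.fre.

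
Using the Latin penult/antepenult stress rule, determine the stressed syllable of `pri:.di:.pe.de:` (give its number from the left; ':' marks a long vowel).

2

Classical Latin: stress the penult if heavy (long vowel or closed), else the antepenult.
Weights: 2 di: H, 3 pe L, 4 de: H.
The penult (syllable 3, pe) is light, so stress falls on the antepenult (syllable 2, di:).
Stress on syllable 2: pri:.ˈdi:.pe.de:.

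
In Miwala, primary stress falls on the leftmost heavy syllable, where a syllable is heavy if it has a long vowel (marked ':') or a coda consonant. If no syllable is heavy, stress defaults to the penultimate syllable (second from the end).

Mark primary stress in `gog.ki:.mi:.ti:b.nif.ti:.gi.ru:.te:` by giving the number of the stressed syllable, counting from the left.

Weights: 1 gog H, 2 ki: H, 3 mi: H, 4 ti:b H, 5 nif H, 6 ti: H, 7 gi L, 8 ru: H, 9 te: H.
Heavy syllables in the domain: 1, 2, 3, 4, 5, 6, 8, 9. The leftmost is syllable 1 (gog).
Primary stress: syllable 1 → ˈgog.ki:.mi:.ti:b.nif.ti:.gi.ru:.te:.

1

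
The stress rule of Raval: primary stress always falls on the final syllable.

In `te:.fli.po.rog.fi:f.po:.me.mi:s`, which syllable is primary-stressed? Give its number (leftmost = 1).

The word has 8 syllables; the final syllable is syllable 8 (mi:s).
Primary stress: syllable 8 → te:.fli.po.rog.fi:f.po:.me.ˈmi:s.

8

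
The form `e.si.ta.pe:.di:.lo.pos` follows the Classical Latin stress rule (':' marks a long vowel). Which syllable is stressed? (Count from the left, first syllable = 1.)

Classical Latin: stress the penult if heavy (long vowel or closed), else the antepenult.
Weights: 5 di: H, 6 lo L, 7 pos H.
The penult (syllable 6, lo) is light, so stress falls on the antepenult (syllable 5, di:).
Stress on syllable 5: e.si.ta.pe:.ˈdi:.lo.pos.

5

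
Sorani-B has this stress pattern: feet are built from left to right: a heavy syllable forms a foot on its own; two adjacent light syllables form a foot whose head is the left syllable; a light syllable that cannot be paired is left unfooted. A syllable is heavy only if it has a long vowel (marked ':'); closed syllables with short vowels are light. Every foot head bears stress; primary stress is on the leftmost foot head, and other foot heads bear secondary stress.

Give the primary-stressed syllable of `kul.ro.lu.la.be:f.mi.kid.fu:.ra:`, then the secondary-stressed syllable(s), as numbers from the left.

primary 1, secondary 3, 5, 6, 8, 9

Weights: 1 kul L, 2 ro L, 3 lu L, 4 la L, 5 be:f H, 6 mi L, 7 kid L, 8 fu: H, 9 ra: H.
Parse left to right (heavy = foot alone; LL = one foot; stranded L unfooted): (ˈkul.ro) (ˈlu.la) (ˈbe:f) (ˈmi.kid) (ˈfu:) (ˈra:).
Foot heads: 1, 3, 5, 6, 8, 9.
Primary stress on the leftmost head = syllable 1.
Secondary stress on 3, 5, 6, 8, 9: ˈkul.ro.ˌlu.la.ˌbe:f.ˌmi.kid.ˌfu:.ˌra:.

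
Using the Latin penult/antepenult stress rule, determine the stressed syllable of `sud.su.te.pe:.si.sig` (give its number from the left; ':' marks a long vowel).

Classical Latin: stress the penult if heavy (long vowel or closed), else the antepenult.
Weights: 4 pe: H, 5 si L, 6 sig H.
The penult (syllable 5, si) is light, so stress falls on the antepenult (syllable 4, pe:).
Stress on syllable 4: sud.su.te.ˈpe:.si.sig.

4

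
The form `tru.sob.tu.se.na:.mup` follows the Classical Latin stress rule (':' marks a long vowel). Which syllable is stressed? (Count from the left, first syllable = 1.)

Classical Latin: stress the penult if heavy (long vowel or closed), else the antepenult.
Weights: 4 se L, 5 na: H, 6 mup H.
The penult (syllable 5, na:) is heavy, so it takes stress.
Stress on syllable 5: tru.sob.tu.se.ˈna:.mup.

5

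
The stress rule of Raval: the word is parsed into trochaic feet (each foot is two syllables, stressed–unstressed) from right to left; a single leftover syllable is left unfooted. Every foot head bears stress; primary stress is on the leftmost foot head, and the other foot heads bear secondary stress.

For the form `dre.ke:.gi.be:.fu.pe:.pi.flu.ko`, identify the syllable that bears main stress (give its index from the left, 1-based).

Parse right to left into trochaic (ˈσσ) feet: dre (ˈke:.gi) (ˈbe:.fu) (ˈpe:.pi) (ˈflu.ko). Syllable 1 is left unfooted.
Foot heads (stressed positions): 2, 4, 6, 8.
End Rule Leftmost: primary stress on the leftmost head = syllable 2.
Primary stress: syllable 2 → dre.ˈke:.gi.be:.fu.pe:.pi.flu.ko.

2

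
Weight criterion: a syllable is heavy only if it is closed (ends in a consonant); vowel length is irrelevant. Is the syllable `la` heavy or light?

light

`la`: short vowel, open (no coda). Open (no coda) → light.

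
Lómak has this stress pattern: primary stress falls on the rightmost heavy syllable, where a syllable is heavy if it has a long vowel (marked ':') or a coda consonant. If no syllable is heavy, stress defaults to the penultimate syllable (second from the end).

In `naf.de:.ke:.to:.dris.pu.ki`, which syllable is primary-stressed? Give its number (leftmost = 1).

Weights: 1 naf H, 2 de: H, 3 ke: H, 4 to: H, 5 dris H, 6 pu L, 7 ki L.
Heavy syllables in the domain: 1, 2, 3, 4, 5. The rightmost is syllable 5 (dris).
Primary stress: syllable 5 → naf.de:.ke:.to:.ˈdris.pu.ki.

5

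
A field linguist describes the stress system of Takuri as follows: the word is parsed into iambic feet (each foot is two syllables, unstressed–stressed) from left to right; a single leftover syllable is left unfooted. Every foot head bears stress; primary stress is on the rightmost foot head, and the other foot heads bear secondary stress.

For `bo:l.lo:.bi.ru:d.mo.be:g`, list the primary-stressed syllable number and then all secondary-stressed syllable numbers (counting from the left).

Parse left to right into iambic (σˈσ) feet: (bo:l.ˈlo:) (bi.ˈru:d) (mo.ˈbe:g).
Foot heads (stressed positions): 2, 4, 6.
End Rule Rightmost: primary stress on the rightmost head = syllable 6.
Secondary stress on 2, 4: bo:l.ˌlo:.bi.ˌru:d.mo.ˈbe:g.

primary 6, secondary 2, 4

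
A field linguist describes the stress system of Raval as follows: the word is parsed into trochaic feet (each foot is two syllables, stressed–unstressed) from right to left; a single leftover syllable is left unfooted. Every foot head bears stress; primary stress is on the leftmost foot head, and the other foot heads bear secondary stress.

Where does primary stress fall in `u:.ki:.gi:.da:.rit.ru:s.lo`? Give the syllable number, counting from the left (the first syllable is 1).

2

Parse right to left into trochaic (ˈσσ) feet: u: (ˈki:.gi:) (ˈda:.rit) (ˈru:s.lo). Syllable 1 is left unfooted.
Foot heads (stressed positions): 2, 4, 6.
End Rule Leftmost: primary stress on the leftmost head = syllable 2.
Primary stress: syllable 2 → u:.ˈki:.gi:.da:.rit.ru:s.lo.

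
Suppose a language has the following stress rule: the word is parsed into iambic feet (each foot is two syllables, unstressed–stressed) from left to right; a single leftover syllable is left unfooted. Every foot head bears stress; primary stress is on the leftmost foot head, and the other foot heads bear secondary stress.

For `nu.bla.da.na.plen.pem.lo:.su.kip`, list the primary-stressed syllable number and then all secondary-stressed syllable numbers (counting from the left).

Parse left to right into iambic (σˈσ) feet: (nu.ˈbla) (da.ˈna) (plen.ˈpem) (lo:.ˈsu) kip. Syllable 9 is left unfooted.
Foot heads (stressed positions): 2, 4, 6, 8.
End Rule Leftmost: primary stress on the leftmost head = syllable 2.
Secondary stress on 4, 6, 8: nu.ˈbla.da.ˌna.plen.ˌpem.lo:.ˌsu.kip.

primary 2, secondary 4, 6, 8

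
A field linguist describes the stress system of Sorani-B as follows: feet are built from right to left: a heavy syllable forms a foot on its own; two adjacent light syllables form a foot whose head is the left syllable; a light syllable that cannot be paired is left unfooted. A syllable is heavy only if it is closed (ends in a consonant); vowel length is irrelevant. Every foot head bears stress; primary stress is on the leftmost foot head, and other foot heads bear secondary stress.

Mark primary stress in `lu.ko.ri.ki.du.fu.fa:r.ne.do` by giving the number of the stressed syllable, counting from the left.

Weights: 1 lu L, 2 ko L, 3 ri L, 4 ki L, 5 du L, 6 fu L, 7 fa:r H, 8 ne L, 9 do L.
Parse right to left (heavy = foot alone; LL = one foot; stranded L unfooted): (ˈlu.ko) (ˈri.ki) (ˈdu.fu) (ˈfa:r) (ˈne.do).
Foot heads: 1, 3, 5, 7, 8.
Primary stress on the leftmost head = syllable 1.
Primary stress: syllable 1 → ˈlu.ko.ri.ki.du.fu.fa:r.ne.do.

1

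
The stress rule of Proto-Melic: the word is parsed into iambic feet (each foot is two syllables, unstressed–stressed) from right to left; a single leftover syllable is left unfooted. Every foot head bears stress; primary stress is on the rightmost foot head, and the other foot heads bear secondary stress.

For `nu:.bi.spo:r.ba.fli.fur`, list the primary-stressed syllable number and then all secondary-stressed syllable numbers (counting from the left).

Parse right to left into iambic (σˈσ) feet: (nu:.ˈbi) (spo:r.ˈba) (fli.ˈfur).
Foot heads (stressed positions): 2, 4, 6.
End Rule Rightmost: primary stress on the rightmost head = syllable 6.
Secondary stress on 2, 4: nu:.ˌbi.spo:r.ˌba.fli.ˈfur.

primary 6, secondary 2, 4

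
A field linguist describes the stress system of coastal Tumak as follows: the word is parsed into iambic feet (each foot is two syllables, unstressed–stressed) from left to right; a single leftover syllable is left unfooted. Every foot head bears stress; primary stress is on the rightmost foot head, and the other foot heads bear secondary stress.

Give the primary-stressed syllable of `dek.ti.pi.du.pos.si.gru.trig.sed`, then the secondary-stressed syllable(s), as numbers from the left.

Parse left to right into iambic (σˈσ) feet: (dek.ˈti) (pi.ˈdu) (pos.ˈsi) (gru.ˈtrig) sed. Syllable 9 is left unfooted.
Foot heads (stressed positions): 2, 4, 6, 8.
End Rule Rightmost: primary stress on the rightmost head = syllable 8.
Secondary stress on 2, 4, 6: dek.ˌti.pi.ˌdu.pos.ˌsi.gru.ˈtrig.sed.

primary 8, secondary 2, 4, 6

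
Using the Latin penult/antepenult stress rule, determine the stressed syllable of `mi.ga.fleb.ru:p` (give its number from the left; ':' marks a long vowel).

Classical Latin: stress the penult if heavy (long vowel or closed), else the antepenult.
Weights: 2 ga L, 3 fleb H, 4 ru:p H.
The penult (syllable 3, fleb) is heavy, so it takes stress.
Stress on syllable 3: mi.ga.ˈfleb.ru:p.

3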